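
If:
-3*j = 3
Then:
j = -1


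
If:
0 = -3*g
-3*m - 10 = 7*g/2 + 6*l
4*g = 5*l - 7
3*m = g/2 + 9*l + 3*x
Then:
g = 0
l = 7/5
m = -92/15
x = -31/3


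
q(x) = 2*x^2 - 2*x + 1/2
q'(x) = 4*x - 2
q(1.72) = 2.98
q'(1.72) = 4.88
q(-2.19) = 14.47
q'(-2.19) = -10.76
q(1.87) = 3.75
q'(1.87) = 5.48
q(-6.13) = 87.91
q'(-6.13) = -26.52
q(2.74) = 10.04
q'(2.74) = 8.96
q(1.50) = 2.00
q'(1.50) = 4.00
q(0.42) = 0.01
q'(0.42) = -0.32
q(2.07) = 4.93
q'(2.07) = 6.28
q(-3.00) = 24.50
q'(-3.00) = -14.00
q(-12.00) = 312.50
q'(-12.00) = -50.00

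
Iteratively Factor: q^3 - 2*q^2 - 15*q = (q)*(q^2 - 2*q - 15) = q*(q + 3)*(q - 5)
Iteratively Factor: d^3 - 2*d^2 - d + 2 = (d + 1)*(d^2 - 3*d + 2) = (d - 1)*(d + 1)*(d - 2)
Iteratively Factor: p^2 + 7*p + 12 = (p + 3)*(p + 4)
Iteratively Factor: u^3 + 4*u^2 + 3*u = (u + 3)*(u^2 + u) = u*(u + 3)*(u + 1)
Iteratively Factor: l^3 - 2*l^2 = (l)*(l^2 - 2*l) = l^2*(l - 2)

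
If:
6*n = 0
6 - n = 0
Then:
No Solution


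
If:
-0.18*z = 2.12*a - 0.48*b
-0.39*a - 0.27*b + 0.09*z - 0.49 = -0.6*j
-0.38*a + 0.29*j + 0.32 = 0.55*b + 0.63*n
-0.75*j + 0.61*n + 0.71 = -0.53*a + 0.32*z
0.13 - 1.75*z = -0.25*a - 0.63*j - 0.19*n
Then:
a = 0.10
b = 0.66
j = 1.10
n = 0.38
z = 0.53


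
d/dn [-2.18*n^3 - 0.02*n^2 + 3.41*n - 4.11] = -6.54*n^2 - 0.04*n + 3.41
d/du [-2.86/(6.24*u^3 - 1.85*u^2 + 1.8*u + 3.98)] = (53.5392*u^2 - 10.582*u + 5.148)/(6.24*u^3 - 1.85*u^2 + 1.8*u + 3.98)^2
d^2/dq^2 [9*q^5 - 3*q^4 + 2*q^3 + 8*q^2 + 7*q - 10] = 180*q^3 - 36*q^2 + 12*q + 16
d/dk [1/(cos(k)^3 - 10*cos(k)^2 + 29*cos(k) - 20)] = (3*cos(k)^2 - 20*cos(k) + 29)*sin(k)/(cos(k)^3 - 10*cos(k)^2 + 29*cos(k) - 20)^2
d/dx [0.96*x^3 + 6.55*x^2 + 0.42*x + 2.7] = 2.88*x^2 + 13.1*x + 0.42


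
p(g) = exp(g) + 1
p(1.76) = 6.81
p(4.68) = 108.77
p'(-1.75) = 0.17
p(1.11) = 4.03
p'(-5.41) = 0.00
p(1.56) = 5.76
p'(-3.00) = 0.05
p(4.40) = 82.45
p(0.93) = 3.53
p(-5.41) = 1.00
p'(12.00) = 162754.79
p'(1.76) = 5.81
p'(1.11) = 3.03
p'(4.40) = 81.45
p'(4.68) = 107.77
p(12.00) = 162755.79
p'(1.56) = 4.76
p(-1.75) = 1.17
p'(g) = exp(g)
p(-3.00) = 1.05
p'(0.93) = 2.53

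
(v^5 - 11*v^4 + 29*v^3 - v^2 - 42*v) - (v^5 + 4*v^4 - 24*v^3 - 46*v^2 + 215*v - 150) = -15*v^4 + 53*v^3 + 45*v^2 - 257*v + 150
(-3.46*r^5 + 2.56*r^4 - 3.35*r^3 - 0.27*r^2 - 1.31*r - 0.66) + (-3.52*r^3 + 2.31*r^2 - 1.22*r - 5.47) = -3.46*r^5 + 2.56*r^4 - 6.87*r^3 + 2.04*r^2 - 2.53*r - 6.13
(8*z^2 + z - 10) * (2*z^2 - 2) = 16*z^4 + 2*z^3 - 36*z^2 - 2*z + 20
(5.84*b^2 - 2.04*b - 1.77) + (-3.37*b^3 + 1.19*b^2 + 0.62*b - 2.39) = -3.37*b^3 + 7.03*b^2 - 1.42*b - 4.16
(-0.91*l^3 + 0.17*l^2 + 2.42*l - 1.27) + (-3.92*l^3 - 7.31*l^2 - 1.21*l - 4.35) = -4.83*l^3 - 7.14*l^2 + 1.21*l - 5.62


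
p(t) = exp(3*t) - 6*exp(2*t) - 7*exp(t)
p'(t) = 3*exp(3*t) - 12*exp(2*t) - 7*exp(t)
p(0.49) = -23.06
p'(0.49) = -30.35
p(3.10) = 7826.14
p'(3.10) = 26745.68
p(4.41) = 515636.03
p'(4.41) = 1588669.44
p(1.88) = -22.10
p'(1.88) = 283.13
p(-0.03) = -11.53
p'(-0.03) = -15.35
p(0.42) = -21.03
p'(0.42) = -27.87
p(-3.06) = -0.34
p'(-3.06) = -0.35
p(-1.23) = -2.53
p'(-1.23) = -3.00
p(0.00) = -12.00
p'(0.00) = -16.00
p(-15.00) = 0.00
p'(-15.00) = 0.00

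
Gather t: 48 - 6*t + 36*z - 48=-6*t + 36*z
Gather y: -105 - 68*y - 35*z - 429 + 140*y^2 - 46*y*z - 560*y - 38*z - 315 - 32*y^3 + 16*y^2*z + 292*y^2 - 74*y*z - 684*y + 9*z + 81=-32*y^3 + y^2*(16*z + 432) + y*(-120*z - 1312) - 64*z - 768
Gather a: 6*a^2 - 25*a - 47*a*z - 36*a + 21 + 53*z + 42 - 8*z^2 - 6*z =6*a^2 + a*(-47*z - 61) - 8*z^2 + 47*z + 63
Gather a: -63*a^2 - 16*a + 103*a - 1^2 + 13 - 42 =-63*a^2 + 87*a - 30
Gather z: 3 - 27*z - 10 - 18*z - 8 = -45*z - 15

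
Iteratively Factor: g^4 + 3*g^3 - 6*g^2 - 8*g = (g)*(g^3 + 3*g^2 - 6*g - 8) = g*(g + 1)*(g^2 + 2*g - 8) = g*(g + 1)*(g + 4)*(g - 2)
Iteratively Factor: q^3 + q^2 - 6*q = (q - 2)*(q^2 + 3*q) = q*(q - 2)*(q + 3)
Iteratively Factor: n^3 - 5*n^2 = (n)*(n^2 - 5*n) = n*(n - 5)*(n)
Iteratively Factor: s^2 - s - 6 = (s - 3)*(s + 2)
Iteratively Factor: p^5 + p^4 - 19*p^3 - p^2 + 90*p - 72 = (p - 2)*(p^4 + 3*p^3 - 13*p^2 - 27*p + 36) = (p - 2)*(p + 3)*(p^3 - 13*p + 12) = (p - 3)*(p - 2)*(p + 3)*(p^2 + 3*p - 4) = (p - 3)*(p - 2)*(p + 3)*(p + 4)*(p - 1)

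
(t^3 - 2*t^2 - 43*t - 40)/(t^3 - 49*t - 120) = (t + 1)/(t + 3)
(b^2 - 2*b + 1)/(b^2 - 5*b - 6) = (-b^2 + 2*b - 1)/(-b^2 + 5*b + 6)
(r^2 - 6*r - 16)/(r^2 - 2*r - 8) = (r - 8)/(r - 4)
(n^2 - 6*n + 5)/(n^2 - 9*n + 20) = (n - 1)/(n - 4)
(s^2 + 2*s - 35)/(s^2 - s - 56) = (s - 5)/(s - 8)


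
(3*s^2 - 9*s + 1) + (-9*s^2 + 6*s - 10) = -6*s^2 - 3*s - 9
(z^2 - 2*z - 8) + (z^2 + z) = 2*z^2 - z - 8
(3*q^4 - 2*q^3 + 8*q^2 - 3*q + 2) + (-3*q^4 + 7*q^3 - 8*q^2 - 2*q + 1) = 5*q^3 - 5*q + 3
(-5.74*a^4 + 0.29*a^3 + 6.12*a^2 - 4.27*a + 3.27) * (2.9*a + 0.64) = -16.646*a^5 - 2.8326*a^4 + 17.9336*a^3 - 8.4662*a^2 + 6.7502*a + 2.0928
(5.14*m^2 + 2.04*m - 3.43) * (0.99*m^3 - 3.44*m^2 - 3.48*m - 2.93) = 5.0886*m^5 - 15.662*m^4 - 28.3005*m^3 - 10.3602*m^2 + 5.9592*m + 10.0499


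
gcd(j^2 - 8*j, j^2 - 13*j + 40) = j - 8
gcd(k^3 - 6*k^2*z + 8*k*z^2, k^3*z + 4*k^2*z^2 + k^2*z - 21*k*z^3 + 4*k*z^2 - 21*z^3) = 1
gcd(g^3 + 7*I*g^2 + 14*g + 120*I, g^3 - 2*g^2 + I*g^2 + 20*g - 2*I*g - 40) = g^2 + I*g + 20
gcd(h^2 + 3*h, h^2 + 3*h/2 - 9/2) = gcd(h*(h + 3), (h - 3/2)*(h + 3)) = h + 3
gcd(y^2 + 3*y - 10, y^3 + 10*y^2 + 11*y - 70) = y^2 + 3*y - 10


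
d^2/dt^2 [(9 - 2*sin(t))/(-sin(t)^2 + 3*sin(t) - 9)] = (-2*sin(t)^5 + 30*sin(t)^4 + 31*sin(t)^3 - 351*sin(t)^2 + 135*sin(t) + 108)/(sin(t)^2 - 3*sin(t) + 9)^3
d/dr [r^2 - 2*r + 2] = 2*r - 2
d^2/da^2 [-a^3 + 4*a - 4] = -6*a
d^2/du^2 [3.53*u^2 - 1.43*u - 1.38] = 7.06000000000000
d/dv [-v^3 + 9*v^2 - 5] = 3*v*(6 - v)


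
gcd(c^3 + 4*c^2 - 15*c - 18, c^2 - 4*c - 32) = 1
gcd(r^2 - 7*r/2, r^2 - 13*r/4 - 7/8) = r - 7/2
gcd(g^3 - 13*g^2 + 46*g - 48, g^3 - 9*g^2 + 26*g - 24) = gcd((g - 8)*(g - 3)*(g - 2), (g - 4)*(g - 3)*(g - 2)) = g^2 - 5*g + 6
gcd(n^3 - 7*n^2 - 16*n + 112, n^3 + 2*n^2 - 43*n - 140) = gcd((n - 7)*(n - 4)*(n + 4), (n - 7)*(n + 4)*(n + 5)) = n^2 - 3*n - 28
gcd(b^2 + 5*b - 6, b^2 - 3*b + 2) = b - 1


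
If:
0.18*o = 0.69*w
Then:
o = 3.83333333333333*w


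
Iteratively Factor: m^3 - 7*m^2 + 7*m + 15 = (m - 3)*(m^2 - 4*m - 5) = (m - 5)*(m - 3)*(m + 1)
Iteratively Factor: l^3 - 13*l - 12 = (l - 4)*(l^2 + 4*l + 3) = (l - 4)*(l + 3)*(l + 1)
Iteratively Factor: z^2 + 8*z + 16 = (z + 4)*(z + 4)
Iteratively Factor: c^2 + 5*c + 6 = (c + 3)*(c + 2)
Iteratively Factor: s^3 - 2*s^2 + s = (s)*(s^2 - 2*s + 1) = s*(s - 1)*(s - 1)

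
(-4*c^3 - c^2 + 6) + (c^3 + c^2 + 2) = 8 - 3*c^3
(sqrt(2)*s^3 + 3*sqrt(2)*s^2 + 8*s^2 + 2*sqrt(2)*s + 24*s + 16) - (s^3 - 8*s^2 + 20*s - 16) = -s^3 + sqrt(2)*s^3 + 3*sqrt(2)*s^2 + 16*s^2 + 2*sqrt(2)*s + 4*s + 32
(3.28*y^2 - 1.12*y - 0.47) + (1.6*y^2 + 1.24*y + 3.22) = 4.88*y^2 + 0.12*y + 2.75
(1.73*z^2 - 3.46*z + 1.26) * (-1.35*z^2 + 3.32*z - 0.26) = -2.3355*z^4 + 10.4146*z^3 - 13.638*z^2 + 5.0828*z - 0.3276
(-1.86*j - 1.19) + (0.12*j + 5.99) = 4.8 - 1.74*j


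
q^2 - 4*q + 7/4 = (q - 7/2)*(q - 1/2)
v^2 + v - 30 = (v - 5)*(v + 6)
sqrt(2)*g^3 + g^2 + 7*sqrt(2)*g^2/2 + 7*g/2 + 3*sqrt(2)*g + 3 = (g + 3/2)*(g + 2)*(sqrt(2)*g + 1)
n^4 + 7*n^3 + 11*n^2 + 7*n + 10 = (n + 2)*(n + 5)*(n - I)*(n + I)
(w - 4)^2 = w^2 - 8*w + 16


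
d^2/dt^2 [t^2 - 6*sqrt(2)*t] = 2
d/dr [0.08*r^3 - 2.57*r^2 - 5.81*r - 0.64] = 0.24*r^2 - 5.14*r - 5.81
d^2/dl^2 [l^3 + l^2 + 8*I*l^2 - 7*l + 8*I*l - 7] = 6*l + 2 + 16*I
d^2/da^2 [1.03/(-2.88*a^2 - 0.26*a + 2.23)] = (17.086464*a^2 + 1.542528*a - 1.03*(5.76*a + 0.26)*(11.52*a + 0.52) - 13.230144)/(2.88*a^2 + 0.26*a - 2.23)^3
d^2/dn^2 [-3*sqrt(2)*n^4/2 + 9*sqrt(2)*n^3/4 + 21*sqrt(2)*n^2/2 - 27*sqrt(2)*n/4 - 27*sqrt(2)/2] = sqrt(2)*(-18*n^2 + 27*n/2 + 21)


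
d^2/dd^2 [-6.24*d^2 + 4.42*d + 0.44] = -12.4800000000000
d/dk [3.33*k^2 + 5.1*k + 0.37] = 6.66*k + 5.1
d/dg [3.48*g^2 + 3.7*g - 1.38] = 6.96*g + 3.7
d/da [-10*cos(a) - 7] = 10*sin(a)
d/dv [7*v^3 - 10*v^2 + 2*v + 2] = 21*v^2 - 20*v + 2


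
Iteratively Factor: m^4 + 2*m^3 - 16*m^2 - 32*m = (m - 4)*(m^3 + 6*m^2 + 8*m) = (m - 4)*(m + 4)*(m^2 + 2*m) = (m - 4)*(m + 2)*(m + 4)*(m)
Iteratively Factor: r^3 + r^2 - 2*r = (r)*(r^2 + r - 2) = r*(r - 1)*(r + 2)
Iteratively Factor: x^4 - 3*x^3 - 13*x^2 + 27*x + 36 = (x - 3)*(x^3 - 13*x - 12) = (x - 4)*(x - 3)*(x^2 + 4*x + 3) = (x - 4)*(x - 3)*(x + 1)*(x + 3)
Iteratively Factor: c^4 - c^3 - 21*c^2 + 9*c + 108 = (c - 3)*(c^3 + 2*c^2 - 15*c - 36) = (c - 3)*(c + 3)*(c^2 - c - 12) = (c - 3)*(c + 3)^2*(c - 4)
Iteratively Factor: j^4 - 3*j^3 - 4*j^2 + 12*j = (j)*(j^3 - 3*j^2 - 4*j + 12) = j*(j - 3)*(j^2 - 4) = j*(j - 3)*(j - 2)*(j + 2)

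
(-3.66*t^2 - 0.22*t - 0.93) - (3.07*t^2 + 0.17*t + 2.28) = -6.73*t^2 - 0.39*t - 3.21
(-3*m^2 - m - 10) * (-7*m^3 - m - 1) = 21*m^5 + 7*m^4 + 73*m^3 + 4*m^2 + 11*m + 10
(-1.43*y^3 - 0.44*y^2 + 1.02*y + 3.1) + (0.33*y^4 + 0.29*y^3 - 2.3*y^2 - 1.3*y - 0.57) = 0.33*y^4 - 1.14*y^3 - 2.74*y^2 - 0.28*y + 2.53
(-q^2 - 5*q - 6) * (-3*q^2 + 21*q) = 3*q^4 - 6*q^3 - 87*q^2 - 126*q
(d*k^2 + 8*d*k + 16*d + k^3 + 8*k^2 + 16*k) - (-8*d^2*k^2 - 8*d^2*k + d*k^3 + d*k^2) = 8*d^2*k^2 + 8*d^2*k - d*k^3 + 8*d*k + 16*d + k^3 + 8*k^2 + 16*k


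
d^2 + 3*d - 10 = (d - 2)*(d + 5)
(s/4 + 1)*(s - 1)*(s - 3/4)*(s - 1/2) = s^4/4 + 7*s^3/16 - 59*s^2/32 + 49*s/32 - 3/8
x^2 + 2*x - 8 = (x - 2)*(x + 4)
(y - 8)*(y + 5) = y^2 - 3*y - 40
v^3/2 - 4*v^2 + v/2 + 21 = (v/2 + 1)*(v - 7)*(v - 3)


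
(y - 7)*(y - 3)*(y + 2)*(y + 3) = y^4 - 5*y^3 - 23*y^2 + 45*y + 126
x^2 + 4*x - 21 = (x - 3)*(x + 7)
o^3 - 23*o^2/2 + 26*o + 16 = (o - 8)*(o - 4)*(o + 1/2)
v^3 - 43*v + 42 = (v - 6)*(v - 1)*(v + 7)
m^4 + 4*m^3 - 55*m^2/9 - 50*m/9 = m*(m - 5/3)*(m + 2/3)*(m + 5)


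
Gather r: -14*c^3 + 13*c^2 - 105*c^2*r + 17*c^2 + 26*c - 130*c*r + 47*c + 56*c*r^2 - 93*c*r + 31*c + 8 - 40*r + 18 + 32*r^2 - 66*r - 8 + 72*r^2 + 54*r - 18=-14*c^3 + 30*c^2 + 104*c + r^2*(56*c + 104) + r*(-105*c^2 - 223*c - 52)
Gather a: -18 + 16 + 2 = 0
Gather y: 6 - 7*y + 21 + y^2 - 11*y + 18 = y^2 - 18*y + 45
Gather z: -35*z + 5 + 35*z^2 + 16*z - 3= 35*z^2 - 19*z + 2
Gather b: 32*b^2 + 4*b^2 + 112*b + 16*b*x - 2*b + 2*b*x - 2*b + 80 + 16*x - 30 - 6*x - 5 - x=36*b^2 + b*(18*x + 108) + 9*x + 45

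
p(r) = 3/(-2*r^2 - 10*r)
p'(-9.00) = -0.02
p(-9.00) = -0.04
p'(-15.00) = 0.00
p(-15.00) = -0.01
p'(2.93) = 0.03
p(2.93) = -0.06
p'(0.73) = 0.55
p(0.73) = -0.36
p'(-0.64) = 0.72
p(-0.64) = 0.54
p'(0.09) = 37.03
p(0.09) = -3.27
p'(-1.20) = 0.19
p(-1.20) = 0.33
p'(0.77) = 0.50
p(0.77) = -0.34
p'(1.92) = 0.08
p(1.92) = -0.11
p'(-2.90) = -0.03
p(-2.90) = 0.25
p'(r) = 3*(4*r + 10)/(-2*r^2 - 10*r)^2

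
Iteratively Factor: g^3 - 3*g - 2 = (g + 1)*(g^2 - g - 2) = (g + 1)^2*(g - 2)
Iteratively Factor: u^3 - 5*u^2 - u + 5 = (u - 1)*(u^2 - 4*u - 5) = (u - 5)*(u - 1)*(u + 1)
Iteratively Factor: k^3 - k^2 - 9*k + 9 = (k - 1)*(k^2 - 9) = (k - 1)*(k + 3)*(k - 3)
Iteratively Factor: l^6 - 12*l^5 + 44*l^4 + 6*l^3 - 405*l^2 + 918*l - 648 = (l - 3)*(l^5 - 9*l^4 + 17*l^3 + 57*l^2 - 234*l + 216) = (l - 4)*(l - 3)*(l^4 - 5*l^3 - 3*l^2 + 45*l - 54) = (l - 4)*(l - 3)*(l - 2)*(l^3 - 3*l^2 - 9*l + 27) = (l - 4)*(l - 3)*(l - 2)*(l + 3)*(l^2 - 6*l + 9) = (l - 4)*(l - 3)^2*(l - 2)*(l + 3)*(l - 3)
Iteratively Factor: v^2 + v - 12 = (v + 4)*(v - 3)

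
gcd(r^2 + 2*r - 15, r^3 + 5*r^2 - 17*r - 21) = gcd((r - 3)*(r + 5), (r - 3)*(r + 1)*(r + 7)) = r - 3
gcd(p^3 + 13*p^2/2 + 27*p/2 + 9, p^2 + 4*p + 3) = p + 3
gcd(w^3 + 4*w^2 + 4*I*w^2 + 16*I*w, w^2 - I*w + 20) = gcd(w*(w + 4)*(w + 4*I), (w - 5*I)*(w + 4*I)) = w + 4*I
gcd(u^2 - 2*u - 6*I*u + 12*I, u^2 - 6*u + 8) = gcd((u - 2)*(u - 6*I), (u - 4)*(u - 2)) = u - 2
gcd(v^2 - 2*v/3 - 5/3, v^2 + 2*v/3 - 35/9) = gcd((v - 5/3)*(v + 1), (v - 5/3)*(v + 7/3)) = v - 5/3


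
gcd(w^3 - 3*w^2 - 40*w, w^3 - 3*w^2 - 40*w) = w^3 - 3*w^2 - 40*w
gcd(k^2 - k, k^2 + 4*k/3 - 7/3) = k - 1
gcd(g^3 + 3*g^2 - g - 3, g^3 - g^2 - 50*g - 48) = g + 1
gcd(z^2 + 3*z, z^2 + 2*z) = z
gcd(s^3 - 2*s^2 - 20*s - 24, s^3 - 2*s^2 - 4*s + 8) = s + 2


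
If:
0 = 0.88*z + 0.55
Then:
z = -0.62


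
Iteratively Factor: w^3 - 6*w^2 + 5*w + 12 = (w + 1)*(w^2 - 7*w + 12) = (w - 4)*(w + 1)*(w - 3)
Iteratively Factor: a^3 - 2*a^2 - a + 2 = (a + 1)*(a^2 - 3*a + 2) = (a - 2)*(a + 1)*(a - 1)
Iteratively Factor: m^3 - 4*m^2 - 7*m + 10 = (m - 1)*(m^2 - 3*m - 10) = (m - 1)*(m + 2)*(m - 5)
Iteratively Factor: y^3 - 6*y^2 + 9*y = (y - 3)*(y^2 - 3*y) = (y - 3)^2*(y)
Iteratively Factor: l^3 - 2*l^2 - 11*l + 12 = (l + 3)*(l^2 - 5*l + 4) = (l - 4)*(l + 3)*(l - 1)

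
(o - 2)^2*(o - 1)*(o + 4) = o^4 - o^3 - 12*o^2 + 28*o - 16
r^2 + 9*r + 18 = (r + 3)*(r + 6)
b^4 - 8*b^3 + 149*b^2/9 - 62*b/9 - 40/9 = (b - 5)*(b - 2)*(b - 4/3)*(b + 1/3)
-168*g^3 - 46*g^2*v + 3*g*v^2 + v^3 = (-7*g + v)*(4*g + v)*(6*g + v)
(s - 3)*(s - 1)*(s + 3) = s^3 - s^2 - 9*s + 9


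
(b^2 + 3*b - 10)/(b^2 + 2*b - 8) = (b + 5)/(b + 4)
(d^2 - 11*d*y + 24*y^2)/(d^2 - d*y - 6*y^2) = (d - 8*y)/(d + 2*y)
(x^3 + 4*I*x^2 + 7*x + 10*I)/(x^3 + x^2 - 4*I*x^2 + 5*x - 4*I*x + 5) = (x^2 + 3*I*x + 10)/(x^2 + x*(1 - 5*I) - 5*I)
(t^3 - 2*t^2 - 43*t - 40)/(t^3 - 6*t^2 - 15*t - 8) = (t + 5)/(t + 1)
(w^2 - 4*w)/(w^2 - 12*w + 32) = w/(w - 8)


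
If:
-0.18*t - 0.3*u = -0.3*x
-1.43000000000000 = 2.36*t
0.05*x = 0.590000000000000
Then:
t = -0.61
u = 12.16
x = 11.80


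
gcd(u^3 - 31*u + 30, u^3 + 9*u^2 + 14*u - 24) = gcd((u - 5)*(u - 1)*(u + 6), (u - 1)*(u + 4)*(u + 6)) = u^2 + 5*u - 6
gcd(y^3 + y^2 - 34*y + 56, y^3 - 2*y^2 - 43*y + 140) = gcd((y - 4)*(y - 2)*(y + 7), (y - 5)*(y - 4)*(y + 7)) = y^2 + 3*y - 28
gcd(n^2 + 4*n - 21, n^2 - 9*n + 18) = n - 3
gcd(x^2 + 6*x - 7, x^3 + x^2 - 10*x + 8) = x - 1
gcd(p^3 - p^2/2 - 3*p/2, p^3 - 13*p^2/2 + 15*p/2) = p^2 - 3*p/2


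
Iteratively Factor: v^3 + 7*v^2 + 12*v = (v + 3)*(v^2 + 4*v) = v*(v + 3)*(v + 4)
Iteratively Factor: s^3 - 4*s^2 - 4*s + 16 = (s - 2)*(s^2 - 2*s - 8) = (s - 4)*(s - 2)*(s + 2)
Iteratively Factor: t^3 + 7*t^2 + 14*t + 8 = (t + 2)*(t^2 + 5*t + 4) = (t + 2)*(t + 4)*(t + 1)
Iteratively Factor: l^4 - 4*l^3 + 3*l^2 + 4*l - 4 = (l - 1)*(l^3 - 3*l^2 + 4) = (l - 2)*(l - 1)*(l^2 - l - 2) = (l - 2)*(l - 1)*(l + 1)*(l - 2)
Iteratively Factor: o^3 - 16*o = (o - 4)*(o^2 + 4*o) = o*(o - 4)*(o + 4)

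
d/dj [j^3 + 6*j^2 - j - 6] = 3*j^2 + 12*j - 1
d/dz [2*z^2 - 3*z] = 4*z - 3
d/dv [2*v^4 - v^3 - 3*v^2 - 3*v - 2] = 8*v^3 - 3*v^2 - 6*v - 3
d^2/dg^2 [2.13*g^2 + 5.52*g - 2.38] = 4.26000000000000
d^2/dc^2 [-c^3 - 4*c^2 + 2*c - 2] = -6*c - 8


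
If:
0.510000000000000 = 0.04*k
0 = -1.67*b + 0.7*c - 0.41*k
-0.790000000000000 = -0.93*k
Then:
No Solution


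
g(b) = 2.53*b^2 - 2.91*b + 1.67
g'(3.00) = 12.27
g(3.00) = 15.71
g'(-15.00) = -78.81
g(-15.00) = 614.57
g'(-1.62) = -11.11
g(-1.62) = 13.02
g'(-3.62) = -21.23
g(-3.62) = 45.36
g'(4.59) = 20.32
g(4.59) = 41.62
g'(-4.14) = -23.86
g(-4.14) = 57.08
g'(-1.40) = -9.99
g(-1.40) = 10.70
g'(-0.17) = -3.77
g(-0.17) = 2.24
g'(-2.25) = -14.30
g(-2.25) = 21.03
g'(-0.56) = -5.74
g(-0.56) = 4.09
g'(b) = 5.06*b - 2.91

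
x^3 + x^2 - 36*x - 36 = (x - 6)*(x + 1)*(x + 6)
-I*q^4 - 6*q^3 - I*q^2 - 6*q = q*(q - 6*I)*(q - I)*(-I*q + 1)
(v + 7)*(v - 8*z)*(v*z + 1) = v^3*z - 8*v^2*z^2 + 7*v^2*z + v^2 - 56*v*z^2 - 8*v*z + 7*v - 56*z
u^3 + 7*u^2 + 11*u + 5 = (u + 1)^2*(u + 5)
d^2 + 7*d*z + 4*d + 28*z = (d + 4)*(d + 7*z)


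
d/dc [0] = 0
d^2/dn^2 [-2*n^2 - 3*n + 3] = -4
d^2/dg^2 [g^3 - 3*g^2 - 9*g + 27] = 6*g - 6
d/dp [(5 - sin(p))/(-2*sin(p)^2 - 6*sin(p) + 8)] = (-sin(p)^2 + 10*sin(p) + 11)*cos(p)/(2*(sin(p)^2 + 3*sin(p) - 4)^2)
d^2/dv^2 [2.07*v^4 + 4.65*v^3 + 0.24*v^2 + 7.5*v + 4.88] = 24.84*v^2 + 27.9*v + 0.48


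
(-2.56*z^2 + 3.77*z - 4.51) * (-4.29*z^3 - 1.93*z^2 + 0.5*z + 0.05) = 10.9824*z^5 - 11.2325*z^4 + 10.7918*z^3 + 10.4613*z^2 - 2.0665*z - 0.2255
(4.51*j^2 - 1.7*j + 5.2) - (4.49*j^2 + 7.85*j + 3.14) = 0.0199999999999996*j^2 - 9.55*j + 2.06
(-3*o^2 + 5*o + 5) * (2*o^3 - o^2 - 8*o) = -6*o^5 + 13*o^4 + 29*o^3 - 45*o^2 - 40*o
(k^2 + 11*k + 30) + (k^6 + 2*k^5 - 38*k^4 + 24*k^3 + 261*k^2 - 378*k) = k^6 + 2*k^5 - 38*k^4 + 24*k^3 + 262*k^2 - 367*k + 30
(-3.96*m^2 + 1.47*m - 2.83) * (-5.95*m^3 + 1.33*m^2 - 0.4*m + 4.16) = 23.562*m^5 - 14.0133*m^4 + 20.3776*m^3 - 20.8255*m^2 + 7.2472*m - 11.7728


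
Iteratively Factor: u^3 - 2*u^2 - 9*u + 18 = (u - 3)*(u^2 + u - 6) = (u - 3)*(u + 3)*(u - 2)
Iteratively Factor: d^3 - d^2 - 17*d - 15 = (d + 1)*(d^2 - 2*d - 15) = (d - 5)*(d + 1)*(d + 3)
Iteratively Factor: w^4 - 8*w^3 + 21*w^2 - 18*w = (w - 2)*(w^3 - 6*w^2 + 9*w) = (w - 3)*(w - 2)*(w^2 - 3*w) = (w - 3)^2*(w - 2)*(w)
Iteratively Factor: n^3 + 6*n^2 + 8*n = (n + 4)*(n^2 + 2*n) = n*(n + 4)*(n + 2)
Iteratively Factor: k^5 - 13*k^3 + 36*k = (k + 2)*(k^4 - 2*k^3 - 9*k^2 + 18*k) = (k + 2)*(k + 3)*(k^3 - 5*k^2 + 6*k) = (k - 3)*(k + 2)*(k + 3)*(k^2 - 2*k) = (k - 3)*(k - 2)*(k + 2)*(k + 3)*(k)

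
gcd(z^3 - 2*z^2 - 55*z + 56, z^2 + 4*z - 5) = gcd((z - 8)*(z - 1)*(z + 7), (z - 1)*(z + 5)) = z - 1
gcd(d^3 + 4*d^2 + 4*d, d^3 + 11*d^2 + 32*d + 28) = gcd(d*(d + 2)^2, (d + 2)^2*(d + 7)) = d^2 + 4*d + 4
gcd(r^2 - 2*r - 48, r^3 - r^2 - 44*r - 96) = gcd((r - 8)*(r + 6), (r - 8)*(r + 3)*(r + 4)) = r - 8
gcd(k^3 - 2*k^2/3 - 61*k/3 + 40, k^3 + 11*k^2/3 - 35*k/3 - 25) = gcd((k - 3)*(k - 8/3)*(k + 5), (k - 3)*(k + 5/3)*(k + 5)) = k^2 + 2*k - 15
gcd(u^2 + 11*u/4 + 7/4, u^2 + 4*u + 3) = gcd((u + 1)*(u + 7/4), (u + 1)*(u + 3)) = u + 1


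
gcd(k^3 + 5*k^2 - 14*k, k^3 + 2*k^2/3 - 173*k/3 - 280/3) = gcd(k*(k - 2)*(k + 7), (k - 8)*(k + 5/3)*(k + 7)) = k + 7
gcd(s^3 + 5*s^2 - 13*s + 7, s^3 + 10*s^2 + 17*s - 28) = s^2 + 6*s - 7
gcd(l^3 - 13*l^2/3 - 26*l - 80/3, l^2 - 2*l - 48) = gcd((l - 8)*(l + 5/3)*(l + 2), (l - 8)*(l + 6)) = l - 8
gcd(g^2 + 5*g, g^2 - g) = g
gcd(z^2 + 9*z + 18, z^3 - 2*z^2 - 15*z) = z + 3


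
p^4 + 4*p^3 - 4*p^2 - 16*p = p*(p - 2)*(p + 2)*(p + 4)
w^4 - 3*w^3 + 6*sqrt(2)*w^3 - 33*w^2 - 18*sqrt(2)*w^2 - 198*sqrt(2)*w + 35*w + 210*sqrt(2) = (w - 7)*(w - 1)*(w + 5)*(w + 6*sqrt(2))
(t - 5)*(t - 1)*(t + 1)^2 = t^4 - 4*t^3 - 6*t^2 + 4*t + 5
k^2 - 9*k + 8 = (k - 8)*(k - 1)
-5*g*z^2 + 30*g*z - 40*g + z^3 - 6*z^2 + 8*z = (-5*g + z)*(z - 4)*(z - 2)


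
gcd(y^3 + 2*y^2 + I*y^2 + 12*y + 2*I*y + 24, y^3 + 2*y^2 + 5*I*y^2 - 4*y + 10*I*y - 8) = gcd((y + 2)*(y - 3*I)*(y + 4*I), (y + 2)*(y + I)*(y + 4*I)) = y^2 + y*(2 + 4*I) + 8*I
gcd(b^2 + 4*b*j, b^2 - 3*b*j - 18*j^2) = 1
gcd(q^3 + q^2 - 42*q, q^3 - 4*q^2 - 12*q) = q^2 - 6*q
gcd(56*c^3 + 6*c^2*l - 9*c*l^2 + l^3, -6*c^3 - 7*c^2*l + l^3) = 2*c + l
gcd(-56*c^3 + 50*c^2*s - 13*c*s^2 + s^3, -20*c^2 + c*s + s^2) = -4*c + s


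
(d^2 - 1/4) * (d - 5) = d^3 - 5*d^2 - d/4 + 5/4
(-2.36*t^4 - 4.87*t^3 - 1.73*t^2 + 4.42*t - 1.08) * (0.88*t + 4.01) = -2.0768*t^5 - 13.7492*t^4 - 21.0511*t^3 - 3.0477*t^2 + 16.7738*t - 4.3308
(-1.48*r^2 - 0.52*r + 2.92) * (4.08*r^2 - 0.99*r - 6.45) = -6.0384*r^4 - 0.6564*r^3 + 21.9744*r^2 + 0.4632*r - 18.834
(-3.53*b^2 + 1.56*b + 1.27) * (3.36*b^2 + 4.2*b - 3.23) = -11.8608*b^4 - 9.5844*b^3 + 22.2211*b^2 + 0.2952*b - 4.1021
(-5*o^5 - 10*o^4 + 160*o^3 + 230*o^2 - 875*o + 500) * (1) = -5*o^5 - 10*o^4 + 160*o^3 + 230*o^2 - 875*o + 500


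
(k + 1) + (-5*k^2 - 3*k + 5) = -5*k^2 - 2*k + 6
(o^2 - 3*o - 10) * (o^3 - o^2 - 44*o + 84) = o^5 - 4*o^4 - 51*o^3 + 226*o^2 + 188*o - 840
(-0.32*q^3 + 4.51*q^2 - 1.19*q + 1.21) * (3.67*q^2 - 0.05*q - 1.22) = -1.1744*q^5 + 16.5677*q^4 - 4.2024*q^3 - 1.002*q^2 + 1.3913*q - 1.4762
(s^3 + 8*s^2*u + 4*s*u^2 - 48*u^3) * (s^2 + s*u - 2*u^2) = s^5 + 9*s^4*u + 10*s^3*u^2 - 60*s^2*u^3 - 56*s*u^4 + 96*u^5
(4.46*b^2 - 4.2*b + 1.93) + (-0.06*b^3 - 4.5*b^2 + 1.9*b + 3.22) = -0.06*b^3 - 0.04*b^2 - 2.3*b + 5.15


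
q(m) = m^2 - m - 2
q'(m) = 2*m - 1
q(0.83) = -2.14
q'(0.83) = 0.66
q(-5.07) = 28.77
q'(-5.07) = -11.14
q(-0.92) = -0.23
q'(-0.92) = -2.84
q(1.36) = -1.51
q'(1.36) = 1.72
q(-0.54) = -1.17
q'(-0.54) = -2.08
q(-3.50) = 13.75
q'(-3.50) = -8.00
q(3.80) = 8.64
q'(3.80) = 6.60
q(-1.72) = 2.68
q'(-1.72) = -4.44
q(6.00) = 28.00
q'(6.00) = 11.00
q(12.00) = 130.00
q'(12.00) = 23.00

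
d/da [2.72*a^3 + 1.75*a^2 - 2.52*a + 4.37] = 8.16*a^2 + 3.5*a - 2.52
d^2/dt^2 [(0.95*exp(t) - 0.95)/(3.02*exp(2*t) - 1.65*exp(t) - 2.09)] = (8.66438*exp(4*t) - 29.92367*exp(3*t) + 50.17881*exp(2*t) - 29.84729*exp(t) + 7.42577)*exp(t)/(27.543608*exp(6*t) - 45.14598*exp(5*t) - 32.519058*exp(4*t) + 57.994695*exp(3*t) + 22.504911*exp(2*t) - 21.622095*exp(t) - 9.129329)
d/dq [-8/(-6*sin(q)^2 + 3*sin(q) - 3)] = 8*(1 - 4*sin(q))*cos(q)/(3*(-sin(q) - cos(2*q) + 2)^2)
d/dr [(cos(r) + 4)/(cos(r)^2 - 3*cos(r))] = (sin(r) - 12*sin(r)/cos(r)^2 + 8*tan(r))/(cos(r) - 3)^2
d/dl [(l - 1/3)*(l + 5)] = 2*l + 14/3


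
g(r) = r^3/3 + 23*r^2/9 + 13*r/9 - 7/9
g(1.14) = 4.68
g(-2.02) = 3.98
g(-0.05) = -0.84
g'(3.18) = 27.81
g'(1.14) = 8.57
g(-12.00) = -226.11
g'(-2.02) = -4.80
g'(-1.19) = -3.22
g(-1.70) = 2.51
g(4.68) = 96.12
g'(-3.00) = -4.89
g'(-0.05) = 1.19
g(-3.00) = 8.89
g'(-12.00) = 84.11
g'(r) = r^2 + 46*r/9 + 13/9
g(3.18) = 40.38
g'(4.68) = 47.27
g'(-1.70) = -4.35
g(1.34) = 6.55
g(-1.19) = 0.56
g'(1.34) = 10.09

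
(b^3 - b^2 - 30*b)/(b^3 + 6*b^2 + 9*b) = (b^2 - b - 30)/(b^2 + 6*b + 9)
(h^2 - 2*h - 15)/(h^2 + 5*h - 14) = (h^2 - 2*h - 15)/(h^2 + 5*h - 14)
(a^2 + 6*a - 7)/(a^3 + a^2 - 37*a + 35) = 1/(a - 5)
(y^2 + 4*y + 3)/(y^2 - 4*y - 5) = (y + 3)/(y - 5)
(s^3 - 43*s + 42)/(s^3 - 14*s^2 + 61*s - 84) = (s^3 - 43*s + 42)/(s^3 - 14*s^2 + 61*s - 84)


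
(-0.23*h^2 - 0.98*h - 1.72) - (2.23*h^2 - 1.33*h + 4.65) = -2.46*h^2 + 0.35*h - 6.37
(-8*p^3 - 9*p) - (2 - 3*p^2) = -8*p^3 + 3*p^2 - 9*p - 2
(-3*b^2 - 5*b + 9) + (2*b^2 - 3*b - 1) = -b^2 - 8*b + 8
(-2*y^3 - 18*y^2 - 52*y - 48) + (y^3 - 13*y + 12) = -y^3 - 18*y^2 - 65*y - 36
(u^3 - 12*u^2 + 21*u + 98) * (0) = 0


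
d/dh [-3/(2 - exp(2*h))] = -6*exp(2*h)/(exp(2*h) - 2)^2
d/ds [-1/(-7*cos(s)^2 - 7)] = 4*sin(2*s)/(7*(cos(2*s) + 3)^2)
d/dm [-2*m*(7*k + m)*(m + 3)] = -28*k*m - 42*k - 6*m^2 - 12*m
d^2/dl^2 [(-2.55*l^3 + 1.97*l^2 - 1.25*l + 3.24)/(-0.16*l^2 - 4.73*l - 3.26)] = (-1.11022302462516e-16*l^5 + 114.487422*l^3 + 241.590588*l^2 + 143.978088*l - 222.018668)/(0.004096*l^6 + 0.363264*l^5 + 10.98936*l^4 + 120.626825*l^3 + 223.90821*l^2 + 150.805644*l + 34.645976)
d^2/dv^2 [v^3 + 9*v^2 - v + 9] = 6*v + 18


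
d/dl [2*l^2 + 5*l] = 4*l + 5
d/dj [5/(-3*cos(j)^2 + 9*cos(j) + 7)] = 15*(3 - 2*cos(j))*sin(j)/(-3*cos(j)^2 + 9*cos(j) + 7)^2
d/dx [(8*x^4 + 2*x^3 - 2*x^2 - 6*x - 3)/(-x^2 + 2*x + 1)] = 2*x*(-8*x^4 + 23*x^3 + 20*x^2 - 2*x - 5)/(x^4 - 4*x^3 + 2*x^2 + 4*x + 1)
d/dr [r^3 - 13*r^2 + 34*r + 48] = 3*r^2 - 26*r + 34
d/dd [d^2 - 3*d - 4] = 2*d - 3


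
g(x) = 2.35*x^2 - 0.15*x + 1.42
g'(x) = 4.7*x - 0.15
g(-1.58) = 7.52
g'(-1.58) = -7.58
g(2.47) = 15.39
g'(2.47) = 11.46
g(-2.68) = 18.70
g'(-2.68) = -12.75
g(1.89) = 9.53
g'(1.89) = 8.73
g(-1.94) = 10.56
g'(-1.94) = -9.27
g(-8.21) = 161.05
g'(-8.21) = -38.74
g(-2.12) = 12.30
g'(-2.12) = -10.11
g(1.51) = 6.55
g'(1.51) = 6.95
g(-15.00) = 532.42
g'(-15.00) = -70.65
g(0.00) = 1.42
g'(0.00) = -0.15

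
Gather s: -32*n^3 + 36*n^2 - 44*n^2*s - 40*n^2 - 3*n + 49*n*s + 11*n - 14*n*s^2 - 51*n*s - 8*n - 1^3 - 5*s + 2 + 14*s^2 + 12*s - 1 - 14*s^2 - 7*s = -32*n^3 - 4*n^2 - 14*n*s^2 + s*(-44*n^2 - 2*n)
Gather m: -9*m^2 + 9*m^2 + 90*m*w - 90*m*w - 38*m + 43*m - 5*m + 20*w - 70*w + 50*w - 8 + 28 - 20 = 0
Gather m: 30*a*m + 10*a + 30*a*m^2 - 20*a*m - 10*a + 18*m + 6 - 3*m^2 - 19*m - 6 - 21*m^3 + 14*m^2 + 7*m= -21*m^3 + m^2*(30*a + 11) + m*(10*a + 6)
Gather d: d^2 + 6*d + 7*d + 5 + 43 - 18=d^2 + 13*d + 30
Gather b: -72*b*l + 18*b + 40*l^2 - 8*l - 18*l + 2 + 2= b*(18 - 72*l) + 40*l^2 - 26*l + 4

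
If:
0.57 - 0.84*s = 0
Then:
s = 0.68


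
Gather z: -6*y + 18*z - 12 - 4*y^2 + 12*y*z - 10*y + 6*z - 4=-4*y^2 - 16*y + z*(12*y + 24) - 16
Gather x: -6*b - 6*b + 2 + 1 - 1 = 2 - 12*b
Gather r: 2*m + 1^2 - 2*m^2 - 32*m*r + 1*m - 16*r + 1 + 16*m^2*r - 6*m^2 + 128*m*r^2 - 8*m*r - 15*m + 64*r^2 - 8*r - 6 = -8*m^2 - 12*m + r^2*(128*m + 64) + r*(16*m^2 - 40*m - 24) - 4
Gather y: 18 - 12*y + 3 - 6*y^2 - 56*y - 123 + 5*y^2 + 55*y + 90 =-y^2 - 13*y - 12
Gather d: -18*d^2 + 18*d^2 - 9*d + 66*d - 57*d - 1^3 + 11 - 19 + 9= 0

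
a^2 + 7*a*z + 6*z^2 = (a + z)*(a + 6*z)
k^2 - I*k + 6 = (k - 3*I)*(k + 2*I)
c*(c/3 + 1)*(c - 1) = c^3/3 + 2*c^2/3 - c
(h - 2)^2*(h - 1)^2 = h^4 - 6*h^3 + 13*h^2 - 12*h + 4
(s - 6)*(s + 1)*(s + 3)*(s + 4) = s^4 + 2*s^3 - 29*s^2 - 102*s - 72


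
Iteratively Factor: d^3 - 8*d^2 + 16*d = (d - 4)*(d^2 - 4*d) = d*(d - 4)*(d - 4)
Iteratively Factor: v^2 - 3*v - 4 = (v + 1)*(v - 4)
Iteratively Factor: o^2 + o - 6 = (o - 2)*(o + 3)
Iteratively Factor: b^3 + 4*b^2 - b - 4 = (b + 1)*(b^2 + 3*b - 4) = (b + 1)*(b + 4)*(b - 1)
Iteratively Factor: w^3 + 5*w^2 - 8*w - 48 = (w + 4)*(w^2 + w - 12) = (w - 3)*(w + 4)*(w + 4)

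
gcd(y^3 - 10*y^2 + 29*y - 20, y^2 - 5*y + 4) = y^2 - 5*y + 4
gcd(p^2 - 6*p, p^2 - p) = p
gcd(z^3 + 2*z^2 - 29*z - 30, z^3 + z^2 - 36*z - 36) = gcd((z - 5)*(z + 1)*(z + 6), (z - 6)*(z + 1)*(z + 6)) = z^2 + 7*z + 6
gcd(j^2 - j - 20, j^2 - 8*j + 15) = j - 5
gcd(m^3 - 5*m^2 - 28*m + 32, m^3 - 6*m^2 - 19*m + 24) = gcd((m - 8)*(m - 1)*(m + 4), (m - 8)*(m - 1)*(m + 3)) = m^2 - 9*m + 8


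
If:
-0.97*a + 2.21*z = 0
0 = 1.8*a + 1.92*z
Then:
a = 0.00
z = 0.00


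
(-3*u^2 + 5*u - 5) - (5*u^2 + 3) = -8*u^2 + 5*u - 8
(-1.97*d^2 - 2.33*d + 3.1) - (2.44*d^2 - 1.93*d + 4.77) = -4.41*d^2 - 0.4*d - 1.67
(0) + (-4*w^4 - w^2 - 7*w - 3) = -4*w^4 - w^2 - 7*w - 3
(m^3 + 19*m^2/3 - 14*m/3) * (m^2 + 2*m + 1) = m^5 + 25*m^4/3 + 9*m^3 - 3*m^2 - 14*m/3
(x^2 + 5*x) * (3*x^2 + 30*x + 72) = 3*x^4 + 45*x^3 + 222*x^2 + 360*x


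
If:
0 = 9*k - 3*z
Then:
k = z/3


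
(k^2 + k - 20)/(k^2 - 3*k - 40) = (k - 4)/(k - 8)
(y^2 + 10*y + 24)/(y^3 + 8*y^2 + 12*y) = (y + 4)/(y*(y + 2))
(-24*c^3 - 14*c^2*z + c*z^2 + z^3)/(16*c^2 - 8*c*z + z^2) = (6*c^2 + 5*c*z + z^2)/(-4*c + z)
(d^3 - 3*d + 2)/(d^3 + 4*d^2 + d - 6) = (d - 1)/(d + 3)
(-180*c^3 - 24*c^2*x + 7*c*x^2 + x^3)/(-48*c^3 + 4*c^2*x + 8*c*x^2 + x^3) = (-30*c^2 + c*x + x^2)/(-8*c^2 + 2*c*x + x^2)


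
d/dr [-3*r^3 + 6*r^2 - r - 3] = -9*r^2 + 12*r - 1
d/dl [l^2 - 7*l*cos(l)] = 7*l*sin(l) + 2*l - 7*cos(l)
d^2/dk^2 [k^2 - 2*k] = 2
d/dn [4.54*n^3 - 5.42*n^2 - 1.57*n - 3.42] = 13.62*n^2 - 10.84*n - 1.57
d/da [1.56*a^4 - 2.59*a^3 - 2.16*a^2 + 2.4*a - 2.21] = 6.24*a^3 - 7.77*a^2 - 4.32*a + 2.4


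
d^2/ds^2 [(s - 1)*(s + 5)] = 2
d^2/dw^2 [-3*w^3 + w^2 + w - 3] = 2 - 18*w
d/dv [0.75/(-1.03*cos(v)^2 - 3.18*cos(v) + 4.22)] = -(1.545*cos(v) + 2.385)*sin(v)/(1.03*cos(v)^2 + 3.18*cos(v) - 4.22)^2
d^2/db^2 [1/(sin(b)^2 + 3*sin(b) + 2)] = (-4*sin(b)^3 - 5*sin(b)^2 + 10*sin(b) + 14)/((sin(b) + 1)^2*(sin(b) + 2)^3)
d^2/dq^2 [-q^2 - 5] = -2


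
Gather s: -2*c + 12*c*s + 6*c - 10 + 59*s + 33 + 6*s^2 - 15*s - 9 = 4*c + 6*s^2 + s*(12*c + 44) + 14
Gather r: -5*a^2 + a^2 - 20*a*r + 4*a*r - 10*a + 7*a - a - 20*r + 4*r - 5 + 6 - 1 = -4*a^2 - 4*a + r*(-16*a - 16)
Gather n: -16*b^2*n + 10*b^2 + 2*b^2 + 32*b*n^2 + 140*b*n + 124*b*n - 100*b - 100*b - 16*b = 12*b^2 + 32*b*n^2 - 216*b + n*(-16*b^2 + 264*b)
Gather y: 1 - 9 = -8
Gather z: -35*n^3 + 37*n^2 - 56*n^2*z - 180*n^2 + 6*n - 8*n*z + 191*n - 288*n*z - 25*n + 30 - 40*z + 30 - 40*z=-35*n^3 - 143*n^2 + 172*n + z*(-56*n^2 - 296*n - 80) + 60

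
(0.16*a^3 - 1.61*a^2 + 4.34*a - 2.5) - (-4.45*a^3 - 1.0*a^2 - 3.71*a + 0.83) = 4.61*a^3 - 0.61*a^2 + 8.05*a - 3.33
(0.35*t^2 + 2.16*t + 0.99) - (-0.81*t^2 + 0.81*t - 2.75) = 1.16*t^2 + 1.35*t + 3.74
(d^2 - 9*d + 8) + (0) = d^2 - 9*d + 8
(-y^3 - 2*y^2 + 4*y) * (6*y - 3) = -6*y^4 - 9*y^3 + 30*y^2 - 12*y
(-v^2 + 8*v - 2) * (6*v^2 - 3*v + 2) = -6*v^4 + 51*v^3 - 38*v^2 + 22*v - 4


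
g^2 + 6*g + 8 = (g + 2)*(g + 4)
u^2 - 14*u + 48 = (u - 8)*(u - 6)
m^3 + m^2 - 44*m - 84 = (m - 7)*(m + 2)*(m + 6)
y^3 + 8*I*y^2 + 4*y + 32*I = (y - 2*I)*(y + 2*I)*(y + 8*I)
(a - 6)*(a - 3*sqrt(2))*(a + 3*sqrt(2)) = a^3 - 6*a^2 - 18*a + 108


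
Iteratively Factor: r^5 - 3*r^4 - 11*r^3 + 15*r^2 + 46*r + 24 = (r + 1)*(r^4 - 4*r^3 - 7*r^2 + 22*r + 24) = (r + 1)^2*(r^3 - 5*r^2 - 2*r + 24) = (r + 1)^2*(r + 2)*(r^2 - 7*r + 12) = (r - 3)*(r + 1)^2*(r + 2)*(r - 4)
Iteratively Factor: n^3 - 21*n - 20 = (n + 4)*(n^2 - 4*n - 5) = (n + 1)*(n + 4)*(n - 5)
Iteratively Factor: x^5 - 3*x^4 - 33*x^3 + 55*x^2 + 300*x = (x - 5)*(x^4 + 2*x^3 - 23*x^2 - 60*x) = (x - 5)^2*(x^3 + 7*x^2 + 12*x) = (x - 5)^2*(x + 3)*(x^2 + 4*x) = (x - 5)^2*(x + 3)*(x + 4)*(x)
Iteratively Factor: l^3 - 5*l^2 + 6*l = (l)*(l^2 - 5*l + 6) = l*(l - 2)*(l - 3)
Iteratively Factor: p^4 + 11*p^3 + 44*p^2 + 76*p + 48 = (p + 2)*(p^3 + 9*p^2 + 26*p + 24) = (p + 2)^2*(p^2 + 7*p + 12) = (p + 2)^2*(p + 3)*(p + 4)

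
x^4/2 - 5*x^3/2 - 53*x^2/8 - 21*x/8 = x*(x/2 + 1/4)*(x - 7)*(x + 3/2)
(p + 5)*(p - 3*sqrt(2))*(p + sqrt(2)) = p^3 - 2*sqrt(2)*p^2 + 5*p^2 - 10*sqrt(2)*p - 6*p - 30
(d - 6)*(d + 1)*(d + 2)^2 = d^4 - d^3 - 22*d^2 - 44*d - 24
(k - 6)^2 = k^2 - 12*k + 36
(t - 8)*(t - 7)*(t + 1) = t^3 - 14*t^2 + 41*t + 56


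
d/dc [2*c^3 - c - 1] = 6*c^2 - 1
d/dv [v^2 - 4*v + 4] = 2*v - 4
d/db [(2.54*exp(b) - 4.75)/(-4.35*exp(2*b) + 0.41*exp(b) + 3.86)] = (11.049*exp(2*b) - 41.325*exp(b) + 11.7519)*exp(b)/(18.9225*exp(4*b) - 3.567*exp(3*b) - 33.4139*exp(2*b) + 3.1652*exp(b) + 14.8996)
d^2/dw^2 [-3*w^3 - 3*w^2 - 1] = -18*w - 6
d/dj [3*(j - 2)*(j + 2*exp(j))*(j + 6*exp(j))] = 24*j^2*exp(j) + 9*j^2 + 72*j*exp(2*j) - 12*j - 108*exp(2*j) - 48*exp(j)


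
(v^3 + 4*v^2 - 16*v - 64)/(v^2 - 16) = v + 4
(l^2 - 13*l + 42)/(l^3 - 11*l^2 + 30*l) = (l - 7)/(l*(l - 5))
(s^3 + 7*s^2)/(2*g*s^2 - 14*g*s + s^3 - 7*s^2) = s*(s + 7)/(2*g*s - 14*g + s^2 - 7*s)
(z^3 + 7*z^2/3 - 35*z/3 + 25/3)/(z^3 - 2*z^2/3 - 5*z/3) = (z^2 + 4*z - 5)/(z*(z + 1))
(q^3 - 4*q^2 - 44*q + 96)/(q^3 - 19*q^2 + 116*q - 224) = (q^2 + 4*q - 12)/(q^2 - 11*q + 28)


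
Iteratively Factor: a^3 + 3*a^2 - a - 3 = (a + 1)*(a^2 + 2*a - 3) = (a - 1)*(a + 1)*(a + 3)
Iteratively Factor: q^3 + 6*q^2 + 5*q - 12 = (q + 3)*(q^2 + 3*q - 4) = (q - 1)*(q + 3)*(q + 4)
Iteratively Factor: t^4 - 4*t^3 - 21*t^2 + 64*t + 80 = (t - 4)*(t^3 - 21*t - 20) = (t - 4)*(t + 1)*(t^2 - t - 20) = (t - 4)*(t + 1)*(t + 4)*(t - 5)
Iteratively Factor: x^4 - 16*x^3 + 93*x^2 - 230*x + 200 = (x - 4)*(x^3 - 12*x^2 + 45*x - 50) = (x - 4)*(x - 2)*(x^2 - 10*x + 25) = (x - 5)*(x - 4)*(x - 2)*(x - 5)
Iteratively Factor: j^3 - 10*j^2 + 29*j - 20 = (j - 1)*(j^2 - 9*j + 20) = (j - 5)*(j - 1)*(j - 4)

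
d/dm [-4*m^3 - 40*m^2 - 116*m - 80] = -12*m^2 - 80*m - 116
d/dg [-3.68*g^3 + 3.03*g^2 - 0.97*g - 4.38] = -11.04*g^2 + 6.06*g - 0.97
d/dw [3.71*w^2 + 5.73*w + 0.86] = 7.42*w + 5.73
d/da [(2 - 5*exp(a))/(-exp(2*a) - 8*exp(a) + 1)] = (-5*exp(2*a) + 4*exp(a) + 11)*exp(a)/(exp(4*a) + 16*exp(3*a) + 62*exp(2*a) - 16*exp(a) + 1)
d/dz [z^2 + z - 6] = 2*z + 1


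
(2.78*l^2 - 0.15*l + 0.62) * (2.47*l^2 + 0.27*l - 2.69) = 6.8666*l^4 + 0.3801*l^3 - 5.9873*l^2 + 0.5709*l - 1.6678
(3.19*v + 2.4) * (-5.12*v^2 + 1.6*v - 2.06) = -16.3328*v^3 - 7.184*v^2 - 2.7314*v - 4.944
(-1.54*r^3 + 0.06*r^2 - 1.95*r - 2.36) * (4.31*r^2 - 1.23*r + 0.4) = -6.6374*r^5 + 2.1528*r^4 - 9.0943*r^3 - 7.7491*r^2 + 2.1228*r - 0.944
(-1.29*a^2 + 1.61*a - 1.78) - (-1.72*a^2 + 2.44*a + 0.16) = 0.43*a^2 - 0.83*a - 1.94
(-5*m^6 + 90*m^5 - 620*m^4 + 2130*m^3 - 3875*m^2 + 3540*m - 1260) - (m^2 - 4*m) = -5*m^6 + 90*m^5 - 620*m^4 + 2130*m^3 - 3876*m^2 + 3544*m - 1260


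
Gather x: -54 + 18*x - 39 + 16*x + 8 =34*x - 85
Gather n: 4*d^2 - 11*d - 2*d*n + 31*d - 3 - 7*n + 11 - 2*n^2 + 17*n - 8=4*d^2 + 20*d - 2*n^2 + n*(10 - 2*d)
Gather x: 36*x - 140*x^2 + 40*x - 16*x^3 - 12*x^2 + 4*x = -16*x^3 - 152*x^2 + 80*x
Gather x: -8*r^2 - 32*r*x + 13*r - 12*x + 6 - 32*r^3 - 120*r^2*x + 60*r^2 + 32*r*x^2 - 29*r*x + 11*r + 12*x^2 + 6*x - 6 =-32*r^3 + 52*r^2 + 24*r + x^2*(32*r + 12) + x*(-120*r^2 - 61*r - 6)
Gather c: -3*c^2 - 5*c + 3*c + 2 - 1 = -3*c^2 - 2*c + 1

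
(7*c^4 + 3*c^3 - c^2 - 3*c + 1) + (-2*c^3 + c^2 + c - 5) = 7*c^4 + c^3 - 2*c - 4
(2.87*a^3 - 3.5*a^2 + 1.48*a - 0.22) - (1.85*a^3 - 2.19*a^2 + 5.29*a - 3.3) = 1.02*a^3 - 1.31*a^2 - 3.81*a + 3.08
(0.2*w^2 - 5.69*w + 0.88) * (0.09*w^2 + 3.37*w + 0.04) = 0.018*w^4 + 0.1619*w^3 - 19.0881*w^2 + 2.738*w + 0.0352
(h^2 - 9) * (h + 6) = h^3 + 6*h^2 - 9*h - 54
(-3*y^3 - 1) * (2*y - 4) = -6*y^4 + 12*y^3 - 2*y + 4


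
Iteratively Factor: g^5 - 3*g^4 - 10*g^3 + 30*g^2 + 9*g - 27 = (g + 1)*(g^4 - 4*g^3 - 6*g^2 + 36*g - 27) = (g - 1)*(g + 1)*(g^3 - 3*g^2 - 9*g + 27) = (g - 3)*(g - 1)*(g + 1)*(g^2 - 9) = (g - 3)^2*(g - 1)*(g + 1)*(g + 3)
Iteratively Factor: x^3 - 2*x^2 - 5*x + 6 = (x + 2)*(x^2 - 4*x + 3) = (x - 3)*(x + 2)*(x - 1)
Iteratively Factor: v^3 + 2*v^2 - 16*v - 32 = (v + 4)*(v^2 - 2*v - 8) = (v + 2)*(v + 4)*(v - 4)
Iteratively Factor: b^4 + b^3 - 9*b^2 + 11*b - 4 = (b - 1)*(b^3 + 2*b^2 - 7*b + 4) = (b - 1)^2*(b^2 + 3*b - 4) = (b - 1)^2*(b + 4)*(b - 1)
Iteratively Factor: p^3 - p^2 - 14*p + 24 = (p - 3)*(p^2 + 2*p - 8) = (p - 3)*(p + 4)*(p - 2)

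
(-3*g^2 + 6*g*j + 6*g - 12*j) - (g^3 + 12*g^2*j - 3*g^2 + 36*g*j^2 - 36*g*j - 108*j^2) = -g^3 - 12*g^2*j - 36*g*j^2 + 42*g*j + 6*g + 108*j^2 - 12*j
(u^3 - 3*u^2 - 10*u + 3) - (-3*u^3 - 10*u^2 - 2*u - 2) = 4*u^3 + 7*u^2 - 8*u + 5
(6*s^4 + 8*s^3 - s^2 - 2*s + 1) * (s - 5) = 6*s^5 - 22*s^4 - 41*s^3 + 3*s^2 + 11*s - 5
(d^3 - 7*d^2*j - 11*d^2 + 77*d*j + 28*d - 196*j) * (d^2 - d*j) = d^5 - 8*d^4*j - 11*d^4 + 7*d^3*j^2 + 88*d^3*j + 28*d^3 - 77*d^2*j^2 - 224*d^2*j + 196*d*j^2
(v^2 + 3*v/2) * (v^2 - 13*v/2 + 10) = v^4 - 5*v^3 + v^2/4 + 15*v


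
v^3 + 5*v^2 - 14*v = v*(v - 2)*(v + 7)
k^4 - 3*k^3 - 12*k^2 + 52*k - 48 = (k - 3)*(k - 2)^2*(k + 4)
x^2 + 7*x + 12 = (x + 3)*(x + 4)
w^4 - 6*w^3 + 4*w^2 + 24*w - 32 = (w - 4)*(w - 2)^2*(w + 2)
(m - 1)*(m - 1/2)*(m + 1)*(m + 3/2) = m^4 + m^3 - 7*m^2/4 - m + 3/4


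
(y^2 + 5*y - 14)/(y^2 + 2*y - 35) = (y - 2)/(y - 5)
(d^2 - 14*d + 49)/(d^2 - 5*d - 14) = (d - 7)/(d + 2)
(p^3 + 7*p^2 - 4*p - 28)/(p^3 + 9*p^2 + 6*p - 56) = (p + 2)/(p + 4)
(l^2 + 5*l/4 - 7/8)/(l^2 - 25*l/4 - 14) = (l - 1/2)/(l - 8)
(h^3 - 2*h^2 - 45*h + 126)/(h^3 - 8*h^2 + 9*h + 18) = (h + 7)/(h + 1)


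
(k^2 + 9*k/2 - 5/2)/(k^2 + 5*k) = (k - 1/2)/k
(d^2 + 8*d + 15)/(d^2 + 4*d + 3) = (d + 5)/(d + 1)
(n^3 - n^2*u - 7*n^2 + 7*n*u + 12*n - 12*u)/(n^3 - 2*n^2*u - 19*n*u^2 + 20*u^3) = (-n^2 + 7*n - 12)/(-n^2 + n*u + 20*u^2)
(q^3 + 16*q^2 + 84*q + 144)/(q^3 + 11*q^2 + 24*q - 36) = (q + 4)/(q - 1)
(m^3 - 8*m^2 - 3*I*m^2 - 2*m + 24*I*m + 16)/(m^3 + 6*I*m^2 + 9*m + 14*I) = (m^2 - m*(8 + I) + 8*I)/(m^2 + 8*I*m - 7)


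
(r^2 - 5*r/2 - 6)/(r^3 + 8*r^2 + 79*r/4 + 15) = 2*(r - 4)/(2*r^2 + 13*r + 20)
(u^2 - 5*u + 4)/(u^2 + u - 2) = (u - 4)/(u + 2)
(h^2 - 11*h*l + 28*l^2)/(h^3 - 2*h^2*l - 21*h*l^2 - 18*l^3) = (-h^2 + 11*h*l - 28*l^2)/(-h^3 + 2*h^2*l + 21*h*l^2 + 18*l^3)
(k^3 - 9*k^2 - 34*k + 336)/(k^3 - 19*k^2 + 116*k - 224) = (k + 6)/(k - 4)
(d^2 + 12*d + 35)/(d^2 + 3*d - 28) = (d + 5)/(d - 4)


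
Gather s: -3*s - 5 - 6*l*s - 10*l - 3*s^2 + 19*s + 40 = -10*l - 3*s^2 + s*(16 - 6*l) + 35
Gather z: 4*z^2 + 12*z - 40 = 4*z^2 + 12*z - 40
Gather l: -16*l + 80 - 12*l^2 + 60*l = -12*l^2 + 44*l + 80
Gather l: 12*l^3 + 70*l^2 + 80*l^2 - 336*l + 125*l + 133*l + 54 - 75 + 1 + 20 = 12*l^3 + 150*l^2 - 78*l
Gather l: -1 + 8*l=8*l - 1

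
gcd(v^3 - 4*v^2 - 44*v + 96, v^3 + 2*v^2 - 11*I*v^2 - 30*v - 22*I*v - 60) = 1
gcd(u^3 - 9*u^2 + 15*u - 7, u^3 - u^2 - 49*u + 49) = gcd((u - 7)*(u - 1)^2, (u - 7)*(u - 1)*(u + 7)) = u^2 - 8*u + 7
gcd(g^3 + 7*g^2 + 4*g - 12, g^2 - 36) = g + 6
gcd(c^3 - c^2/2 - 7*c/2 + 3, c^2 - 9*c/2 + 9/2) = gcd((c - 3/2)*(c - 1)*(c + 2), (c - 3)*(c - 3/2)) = c - 3/2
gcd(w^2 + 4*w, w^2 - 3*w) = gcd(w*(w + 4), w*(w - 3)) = w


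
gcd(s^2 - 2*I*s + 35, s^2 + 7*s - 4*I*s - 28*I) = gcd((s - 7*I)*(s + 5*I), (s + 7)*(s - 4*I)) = 1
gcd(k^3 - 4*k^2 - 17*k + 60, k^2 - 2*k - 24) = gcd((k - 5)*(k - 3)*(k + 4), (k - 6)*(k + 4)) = k + 4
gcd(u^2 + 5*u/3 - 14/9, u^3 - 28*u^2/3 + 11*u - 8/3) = 1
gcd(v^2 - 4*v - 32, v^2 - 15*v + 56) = v - 8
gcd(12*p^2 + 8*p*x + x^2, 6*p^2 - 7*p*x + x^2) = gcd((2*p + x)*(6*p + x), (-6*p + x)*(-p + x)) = 1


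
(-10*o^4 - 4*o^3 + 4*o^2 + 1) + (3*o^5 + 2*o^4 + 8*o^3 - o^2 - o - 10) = 3*o^5 - 8*o^4 + 4*o^3 + 3*o^2 - o - 9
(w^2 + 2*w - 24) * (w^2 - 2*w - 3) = w^4 - 31*w^2 + 42*w + 72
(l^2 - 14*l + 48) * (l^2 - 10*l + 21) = l^4 - 24*l^3 + 209*l^2 - 774*l + 1008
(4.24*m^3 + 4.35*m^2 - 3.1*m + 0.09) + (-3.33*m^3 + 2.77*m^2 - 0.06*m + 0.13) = 0.91*m^3 + 7.12*m^2 - 3.16*m + 0.22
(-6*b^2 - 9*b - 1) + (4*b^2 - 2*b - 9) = -2*b^2 - 11*b - 10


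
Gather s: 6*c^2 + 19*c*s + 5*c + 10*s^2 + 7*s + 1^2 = 6*c^2 + 5*c + 10*s^2 + s*(19*c + 7) + 1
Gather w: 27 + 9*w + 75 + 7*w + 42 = 16*w + 144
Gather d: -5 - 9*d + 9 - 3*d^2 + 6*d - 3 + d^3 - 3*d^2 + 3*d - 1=d^3 - 6*d^2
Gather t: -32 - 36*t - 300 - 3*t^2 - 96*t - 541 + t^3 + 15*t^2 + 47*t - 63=t^3 + 12*t^2 - 85*t - 936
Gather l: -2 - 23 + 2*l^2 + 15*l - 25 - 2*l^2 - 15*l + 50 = 0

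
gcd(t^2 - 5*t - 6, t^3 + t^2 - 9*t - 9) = t + 1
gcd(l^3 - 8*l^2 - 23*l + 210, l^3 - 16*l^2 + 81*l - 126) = l^2 - 13*l + 42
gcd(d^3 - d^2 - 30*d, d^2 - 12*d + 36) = d - 6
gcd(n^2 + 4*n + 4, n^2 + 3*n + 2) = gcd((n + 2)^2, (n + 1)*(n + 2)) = n + 2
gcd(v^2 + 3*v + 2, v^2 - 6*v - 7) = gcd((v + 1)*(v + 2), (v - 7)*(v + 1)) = v + 1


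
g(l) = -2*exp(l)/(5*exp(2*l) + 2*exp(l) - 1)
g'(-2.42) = 0.30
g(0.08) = -0.31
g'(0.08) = 0.30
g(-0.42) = -0.53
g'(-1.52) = 5.18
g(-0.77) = -0.93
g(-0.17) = -0.40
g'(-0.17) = 0.43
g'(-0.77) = 1.93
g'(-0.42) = 0.68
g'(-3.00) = 0.13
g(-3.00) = 0.11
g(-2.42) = 0.23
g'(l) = -2*(-10*exp(2*l) - 2*exp(l))*exp(l)/(5*exp(2*l) + 2*exp(l) - 1)^2 - 2*exp(l)/(5*exp(2*l) + 2*exp(l) - 1)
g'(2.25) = 0.04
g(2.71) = -0.03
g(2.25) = -0.04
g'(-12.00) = 0.00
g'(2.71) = 0.03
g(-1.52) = 1.35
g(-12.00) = 0.00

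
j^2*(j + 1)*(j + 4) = j^4 + 5*j^3 + 4*j^2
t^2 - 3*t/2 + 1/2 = (t - 1)*(t - 1/2)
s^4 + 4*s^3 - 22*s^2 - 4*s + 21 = (s - 3)*(s - 1)*(s + 1)*(s + 7)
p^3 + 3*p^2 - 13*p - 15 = (p - 3)*(p + 1)*(p + 5)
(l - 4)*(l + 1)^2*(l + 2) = l^4 - 11*l^2 - 18*l - 8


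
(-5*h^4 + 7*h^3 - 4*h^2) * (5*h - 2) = -25*h^5 + 45*h^4 - 34*h^3 + 8*h^2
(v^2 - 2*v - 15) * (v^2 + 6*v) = v^4 + 4*v^3 - 27*v^2 - 90*v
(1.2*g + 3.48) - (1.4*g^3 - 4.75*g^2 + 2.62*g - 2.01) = -1.4*g^3 + 4.75*g^2 - 1.42*g + 5.49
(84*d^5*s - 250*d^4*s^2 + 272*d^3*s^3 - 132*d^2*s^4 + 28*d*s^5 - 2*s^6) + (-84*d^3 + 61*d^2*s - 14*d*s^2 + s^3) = 84*d^5*s - 250*d^4*s^2 + 272*d^3*s^3 - 84*d^3 - 132*d^2*s^4 + 61*d^2*s + 28*d*s^5 - 14*d*s^2 - 2*s^6 + s^3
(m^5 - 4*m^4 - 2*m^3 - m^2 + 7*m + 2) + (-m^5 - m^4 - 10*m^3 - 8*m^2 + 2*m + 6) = -5*m^4 - 12*m^3 - 9*m^2 + 9*m + 8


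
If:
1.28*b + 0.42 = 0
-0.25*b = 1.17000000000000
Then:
No Solution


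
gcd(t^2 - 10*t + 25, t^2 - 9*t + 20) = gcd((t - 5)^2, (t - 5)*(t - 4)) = t - 5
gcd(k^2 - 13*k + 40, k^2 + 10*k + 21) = 1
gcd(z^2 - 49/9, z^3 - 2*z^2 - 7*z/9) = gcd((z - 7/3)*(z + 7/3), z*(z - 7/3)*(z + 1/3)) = z - 7/3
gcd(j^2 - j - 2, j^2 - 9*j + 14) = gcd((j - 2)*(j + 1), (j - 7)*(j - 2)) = j - 2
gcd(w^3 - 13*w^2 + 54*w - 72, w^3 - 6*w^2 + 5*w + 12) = w^2 - 7*w + 12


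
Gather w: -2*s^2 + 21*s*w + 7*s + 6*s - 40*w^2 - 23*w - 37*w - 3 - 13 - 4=-2*s^2 + 13*s - 40*w^2 + w*(21*s - 60) - 20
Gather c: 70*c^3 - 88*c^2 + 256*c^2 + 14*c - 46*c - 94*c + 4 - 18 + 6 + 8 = 70*c^3 + 168*c^2 - 126*c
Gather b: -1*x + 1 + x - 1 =0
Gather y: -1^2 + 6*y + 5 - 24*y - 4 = -18*y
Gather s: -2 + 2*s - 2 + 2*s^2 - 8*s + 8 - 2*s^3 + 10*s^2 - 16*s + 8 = -2*s^3 + 12*s^2 - 22*s + 12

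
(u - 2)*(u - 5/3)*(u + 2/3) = u^3 - 3*u^2 + 8*u/9 + 20/9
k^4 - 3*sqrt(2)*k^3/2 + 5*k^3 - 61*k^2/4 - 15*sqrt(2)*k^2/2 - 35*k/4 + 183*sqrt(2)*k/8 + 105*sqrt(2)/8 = (k - 5/2)*(k + 1/2)*(k + 7)*(k - 3*sqrt(2)/2)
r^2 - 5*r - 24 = (r - 8)*(r + 3)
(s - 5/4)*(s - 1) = s^2 - 9*s/4 + 5/4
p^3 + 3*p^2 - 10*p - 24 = (p - 3)*(p + 2)*(p + 4)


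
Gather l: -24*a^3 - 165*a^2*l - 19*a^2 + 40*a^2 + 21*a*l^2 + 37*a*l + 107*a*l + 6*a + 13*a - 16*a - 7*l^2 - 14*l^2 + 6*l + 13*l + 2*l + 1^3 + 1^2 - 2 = -24*a^3 + 21*a^2 + 3*a + l^2*(21*a - 21) + l*(-165*a^2 + 144*a + 21)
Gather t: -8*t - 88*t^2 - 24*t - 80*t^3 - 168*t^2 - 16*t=-80*t^3 - 256*t^2 - 48*t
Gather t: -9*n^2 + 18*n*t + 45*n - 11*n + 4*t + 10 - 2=-9*n^2 + 34*n + t*(18*n + 4) + 8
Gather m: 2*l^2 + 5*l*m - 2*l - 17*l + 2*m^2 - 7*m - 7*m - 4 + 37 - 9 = 2*l^2 - 19*l + 2*m^2 + m*(5*l - 14) + 24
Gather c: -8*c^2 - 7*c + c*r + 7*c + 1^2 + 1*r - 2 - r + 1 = -8*c^2 + c*r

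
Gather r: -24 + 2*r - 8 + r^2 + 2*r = r^2 + 4*r - 32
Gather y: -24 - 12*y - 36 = -12*y - 60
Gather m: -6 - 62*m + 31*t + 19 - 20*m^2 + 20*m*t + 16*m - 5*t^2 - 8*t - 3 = -20*m^2 + m*(20*t - 46) - 5*t^2 + 23*t + 10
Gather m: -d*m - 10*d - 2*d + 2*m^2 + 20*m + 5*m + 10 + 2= -12*d + 2*m^2 + m*(25 - d) + 12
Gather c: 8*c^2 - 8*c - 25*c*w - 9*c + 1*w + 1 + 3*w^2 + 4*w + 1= 8*c^2 + c*(-25*w - 17) + 3*w^2 + 5*w + 2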